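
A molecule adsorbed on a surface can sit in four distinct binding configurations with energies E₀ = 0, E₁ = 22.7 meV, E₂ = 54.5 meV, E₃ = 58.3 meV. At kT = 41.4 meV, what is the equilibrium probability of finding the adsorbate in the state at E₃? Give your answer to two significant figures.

Eᵢ/kT = 0, 0.5483, 1.316, 1.408.
Z = Σ e^(−Eᵢ/kT) = e^(−0) + e^(−0.5483) + e^(−1.316) + e^(−1.408) = 1.000 + 0.5779 + 0.2682 + 0.2446 = 2.091.
P₃ = e^(−E₃/kT) / Z = 0.2446/2.091 = 0.12.

0.12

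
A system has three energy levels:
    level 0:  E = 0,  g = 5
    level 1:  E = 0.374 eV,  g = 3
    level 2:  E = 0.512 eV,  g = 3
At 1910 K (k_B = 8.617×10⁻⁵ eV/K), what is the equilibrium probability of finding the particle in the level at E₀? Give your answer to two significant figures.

k_BT = 8.617×10⁻⁵ × 1910 K = 0.1646 eV.
Eᵢ/kT = 0, 2.272, 3.111.
Z = Σ gᵢe^(−Eᵢ/kT) = 5·e^(−0) + 3·e^(−2.272) + 3·e^(−3.111) = 5.000 + 0.3093 + 0.1337 = 5.443.
P₀ = g₀ e^(−E₀/kT) / Z = 5.000/5.443 = 0.92.

0.92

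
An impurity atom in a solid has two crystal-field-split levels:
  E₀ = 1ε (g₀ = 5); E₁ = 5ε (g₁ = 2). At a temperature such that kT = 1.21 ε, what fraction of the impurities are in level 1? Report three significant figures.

0.0145

Eᵢ/kT = 0.82645, 4.1322.
Z = Σ gᵢe^(−Eᵢ/kT) = 5·e^(−0.82645) + 2·e^(−4.1322) = 2.1880 + 0.032095 = 2.2201.
P₁ = g₁ e^(−E₁/kT) / Z = 0.032095/2.2201 = 0.0145.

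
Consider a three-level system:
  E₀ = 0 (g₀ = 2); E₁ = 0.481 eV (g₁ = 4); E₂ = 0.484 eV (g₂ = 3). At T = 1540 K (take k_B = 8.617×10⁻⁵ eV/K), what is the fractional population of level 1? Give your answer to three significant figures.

k_BT = 8.617×10⁻⁵ × 1540 K = 0.13270 eV.
Eᵢ/kT = 0, 3.6247, 3.6473.
Z = Σ gᵢe^(−Eᵢ/kT) = 2·e^(−0) + 4·e^(−3.6247) + 3·e^(−3.6473) = 2.0000 + 0.10663 + 0.078184 = 2.1848.
P₁ = g₁ e^(−E₁/kT) / Z = 0.10663/2.1848 = 0.0488.

0.0488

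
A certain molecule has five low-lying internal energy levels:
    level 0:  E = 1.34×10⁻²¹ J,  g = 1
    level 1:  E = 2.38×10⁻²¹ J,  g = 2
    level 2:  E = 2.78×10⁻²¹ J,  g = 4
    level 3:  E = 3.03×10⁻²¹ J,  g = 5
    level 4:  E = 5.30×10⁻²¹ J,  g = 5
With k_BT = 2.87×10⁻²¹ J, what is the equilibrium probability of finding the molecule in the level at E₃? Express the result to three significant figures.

Eᵢ/kT = 0.46690, 0.82927, 0.96864, 1.0557, 1.8467.
Z = Σ gᵢe^(−Eᵢ/kT) = 1·e^(−0.46690) + 2·e^(−0.82927) + 4·e^(−0.96864) + 5·e^(−1.0557) + 5·e^(−1.8467) = 0.62694 + 0.87274 + 1.5184 + 1.7397 + 0.78878 = 5.5466.
P₃ = g₃ e^(−E₃/kT) / Z = 1.7397/5.5466 = 0.314.

0.314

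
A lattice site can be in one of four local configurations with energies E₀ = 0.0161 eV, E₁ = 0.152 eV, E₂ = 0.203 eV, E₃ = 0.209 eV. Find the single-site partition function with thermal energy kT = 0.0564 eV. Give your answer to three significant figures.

Z = 0.871

Eᵢ/kT = 0.28546, 2.6950, 3.5993, 3.7057.
Z = Σ e^(−Eᵢ/kT) = e^(−0.28546) + e^(−2.6950) + e^(−3.5993) + e^(−3.7057) = 0.75167 + 0.067542 + 0.027343 + 0.024583 = 0.87114.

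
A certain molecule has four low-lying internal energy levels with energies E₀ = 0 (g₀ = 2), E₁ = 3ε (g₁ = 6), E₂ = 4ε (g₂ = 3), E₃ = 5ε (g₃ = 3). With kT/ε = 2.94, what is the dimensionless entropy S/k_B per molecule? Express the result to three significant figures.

2.46

Eᵢ/kT = 0, 1.0204, 1.3605, 1.7007.
Z = Σ gᵢe^(−Eᵢ/kT) = 2·e^(−0) + 6·e^(−1.0204) + 3·e^(−1.3605) + 3·e^(−1.7007) = 2.0000 + 2.1627 + 0.76960 + 0.54767 = 5.4800.
⟨E⟩ = Σ EᵢPᵢ = 2.2454 ε.
S/k_B = ln Z + ⟨E⟩/kT = ln(5.4800) + 2.2454/2.94 = 1.7011 + 0.76374 = 2.46.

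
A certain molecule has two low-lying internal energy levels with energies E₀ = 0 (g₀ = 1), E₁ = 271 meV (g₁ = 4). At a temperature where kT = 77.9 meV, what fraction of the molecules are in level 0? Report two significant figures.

Eᵢ/kT = 0, 3.479.
Z = Σ gᵢe^(−Eᵢ/kT) = 1·e^(−0) + 4·e^(−3.479) = 1.000 + 0.1234 = 1.123.
P₀ = g₀ e^(−E₀/kT) / Z = 1.000/1.123 = 0.89.

0.89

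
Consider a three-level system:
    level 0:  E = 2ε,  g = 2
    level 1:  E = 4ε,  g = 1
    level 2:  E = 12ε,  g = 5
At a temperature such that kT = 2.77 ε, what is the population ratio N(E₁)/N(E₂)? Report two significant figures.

n₁/n₂ = (g₁/g₂) exp[−(E₁−E₂)/kT] = (1/5) × exp(−(-8ε)/(2.77ε)) = (1/5) × exp(2.888) = 3.6.

3.6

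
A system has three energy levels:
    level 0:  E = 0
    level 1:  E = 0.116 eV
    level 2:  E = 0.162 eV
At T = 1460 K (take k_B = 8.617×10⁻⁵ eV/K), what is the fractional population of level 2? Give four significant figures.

0.1649

k_BT = 8.617×10⁻⁵ × 1460 K = 0.125808 eV.
Eᵢ/kT = 0, 0.922040, 1.28768.
Z = Σ e^(−Eᵢ/kT) = e^(−0) + e^(−0.922040) + e^(−1.28768) = 1.00000 + 0.397707 + 0.275910 = 1.67362.
P₂ = e^(−E₂/kT) / Z = 0.275910/1.67362 = 0.1649.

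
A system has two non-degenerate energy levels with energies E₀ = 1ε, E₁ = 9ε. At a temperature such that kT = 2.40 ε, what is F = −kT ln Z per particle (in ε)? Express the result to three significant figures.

0.916 ε

Eᵢ/kT = 0.41667, 3.7500.
Z = Σ e^(−Eᵢ/kT) = e^(−0.41667) + e^(−3.7500) = 0.65924 + 0.023518 = 0.68276.
F = −kT ln Z = −2.40 × ln(0.68276) = −2.40 × -0.38161 = 0.916 ε.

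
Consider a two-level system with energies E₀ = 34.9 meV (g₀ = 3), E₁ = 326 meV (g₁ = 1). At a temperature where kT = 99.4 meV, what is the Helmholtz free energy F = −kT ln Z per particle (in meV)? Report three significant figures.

-76.1 meV

Eᵢ/kT = 0.35111, 3.2797.
Z = Σ gᵢe^(−Eᵢ/kT) = 3·e^(−0.35111) + 1·e^(−3.2797) = 2.1117 + 0.037640 = 2.1493.
F = −kT ln Z = −99.4 × ln(2.1493) = −99.4 × 0.76514 = -76.1 meV.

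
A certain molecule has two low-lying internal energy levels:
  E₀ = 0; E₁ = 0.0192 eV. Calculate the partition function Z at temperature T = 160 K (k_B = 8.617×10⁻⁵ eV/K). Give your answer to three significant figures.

k_BT = 8.617×10⁻⁵ × 160 K = 0.013787 eV.
Eᵢ/kT = 0, 1.3926.
Z = Σ e^(−Eᵢ/kT) = e^(−0) + e^(−1.3926) = 1.0000 + 0.24843 = 1.2484.

Z = 1.25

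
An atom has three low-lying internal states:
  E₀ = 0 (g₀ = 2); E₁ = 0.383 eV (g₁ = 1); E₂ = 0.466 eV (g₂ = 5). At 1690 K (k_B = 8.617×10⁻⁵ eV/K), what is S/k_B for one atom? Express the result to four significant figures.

1.192

k_BT = 8.617×10⁻⁵ × 1690 K = 0.145627 eV.
Eᵢ/kT = 0, 2.63001, 3.19996.
Z = Σ gᵢe^(−Eᵢ/kT) = 2·e^(−0) + 1·e^(−2.63001) + 5·e^(−3.19996) = 2.00000 + 0.0720777 + 0.203819 = 2.27590.
⟨E⟩ = Σ EᵢPᵢ = 0.0538624 eV.
S/k_B = ln Z + ⟨E⟩/kT = ln(2.27590) + 0.0538624/0.145627 = 0.822376 + 0.369865 = 1.192.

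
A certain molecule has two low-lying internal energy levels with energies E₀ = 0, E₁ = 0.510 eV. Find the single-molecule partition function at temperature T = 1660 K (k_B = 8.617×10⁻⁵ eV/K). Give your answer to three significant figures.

Z = 1.03

k_BT = 8.617×10⁻⁵ × 1660 K = 0.14304 eV.
Eᵢ/kT = 0, 3.5654.
Z = Σ e^(−Eᵢ/kT) = e^(−0) + e^(−3.5654) = 1.0000 + 0.028286 = 1.0283.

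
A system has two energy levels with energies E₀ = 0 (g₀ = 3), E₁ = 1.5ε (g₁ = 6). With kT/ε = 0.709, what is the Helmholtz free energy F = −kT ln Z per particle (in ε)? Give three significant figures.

-0.932 ε

Eᵢ/kT = 0, 2.1157.
Z = Σ gᵢe^(−Eᵢ/kT) = 3·e^(−0) + 6·e^(−2.1157) = 3.0000 + 0.72329 = 3.7233.
F = −kT ln Z = −0.709 × ln(3.7233) = −0.709 × 1.3146 = -0.932 ε.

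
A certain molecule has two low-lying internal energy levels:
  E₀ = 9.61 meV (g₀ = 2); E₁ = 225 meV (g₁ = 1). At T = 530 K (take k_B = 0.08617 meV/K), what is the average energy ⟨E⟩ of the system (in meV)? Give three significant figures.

k_BT = 0.08617 × 530 K = 45.670 meV.
Eᵢ/kT = 0.21042, 4.9266.
Z = Σ gᵢe^(−Eᵢ/kT) = 2·e^(−0.21042) + 1·e^(−4.9266) = 1.6205 + 0.0072511 = 1.6278.
⟨E⟩ = Σ Eᵢ gᵢe^(−Eᵢ/kT) / Z = (9.61·1.6205 + 225·0.0072511) / 1.6278 = 10.6 meV.

10.6 meV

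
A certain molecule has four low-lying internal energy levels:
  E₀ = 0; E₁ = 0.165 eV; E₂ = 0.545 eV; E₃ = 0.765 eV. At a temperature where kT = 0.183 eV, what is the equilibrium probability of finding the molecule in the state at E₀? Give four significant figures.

0.6793

Eᵢ/kT = 0, 0.901639, 2.97814, 4.18033.
Z = Σ e^(−Eᵢ/kT) = e^(−0) + e^(−0.901639) + e^(−2.97814) + e^(−4.18033) = 1.00000 + 0.405904 + 0.0508874 + 0.0152935 = 1.47208.
P₀ = e^(−E₀/kT) / Z = 1.00000/1.47208 = 0.6793.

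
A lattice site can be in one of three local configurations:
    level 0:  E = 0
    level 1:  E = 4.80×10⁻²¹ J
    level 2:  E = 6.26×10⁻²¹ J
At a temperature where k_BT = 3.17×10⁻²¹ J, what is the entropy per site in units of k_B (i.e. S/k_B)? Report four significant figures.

Eᵢ/kT = 0, 1.51420, 1.97476.
Z = Σ e^(−Eᵢ/kT) = e^(−0) + e^(−1.51420) + e^(−1.97476) = 1.00000 + 0.219984 + 0.138795 = 1.35878.
⟨E⟩ = Σ EᵢPᵢ = 1.41655 ×10⁻²¹ J.
S/k_B = ln Z + ⟨E⟩/kT = ln(1.35878) + 1.41655/3.17 = 0.306587 + 0.446861 = 0.7534.

0.7534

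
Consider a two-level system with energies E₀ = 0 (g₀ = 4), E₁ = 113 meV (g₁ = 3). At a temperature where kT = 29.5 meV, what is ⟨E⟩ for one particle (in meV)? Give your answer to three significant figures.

1.81 meV

Eᵢ/kT = 0, 3.8305.
Z = Σ gᵢe^(−Eᵢ/kT) = 4·e^(−0) + 3·e^(−3.8305) = 4.0000 + 0.065096 = 4.0651.
⟨E⟩ = Σ Eᵢ gᵢe^(−Eᵢ/kT) / Z = (0·4.0000 + 113·0.065096) / 4.0651 = 1.81 meV.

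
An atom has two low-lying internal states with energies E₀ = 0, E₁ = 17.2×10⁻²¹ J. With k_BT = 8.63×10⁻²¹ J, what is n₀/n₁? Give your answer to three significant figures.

7.34

n₀/n₁ = exp[−(E₀−E₁)/kT] = exp(−(-17.2 ×10⁻²¹ J)/(8.63 ×10⁻²¹ J)) = exp(1.9930) = 7.34.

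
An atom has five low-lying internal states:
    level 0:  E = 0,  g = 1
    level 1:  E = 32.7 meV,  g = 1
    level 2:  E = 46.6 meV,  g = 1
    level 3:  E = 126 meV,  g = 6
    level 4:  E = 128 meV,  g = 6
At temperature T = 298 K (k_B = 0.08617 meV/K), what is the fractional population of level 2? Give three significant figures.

k_BT = 0.08617 × 298 K = 25.679 meV.
Eᵢ/kT = 0, 1.2734, 1.8147, 4.9067, 4.9846.
Z = Σ gᵢe^(−Eᵢ/kT) = 1·e^(−0) + 1·e^(−1.2734) + 1·e^(−1.8147) + 6·e^(−4.9067) + 6·e^(−4.9846) = 1.0000 + 0.27988 + 0.16289 + 0.044381 + 0.041055 = 1.5282.
P₂ = g₂ e^(−E₂/kT) / Z = 0.16289/1.5282 = 0.107.

0.107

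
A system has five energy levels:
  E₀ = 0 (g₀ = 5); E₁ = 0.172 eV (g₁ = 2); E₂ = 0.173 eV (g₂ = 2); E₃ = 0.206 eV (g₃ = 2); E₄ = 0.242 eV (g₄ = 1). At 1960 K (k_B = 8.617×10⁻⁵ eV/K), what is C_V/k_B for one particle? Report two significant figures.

k_BT = 8.617×10⁻⁵ × 1960 K = 0.1689 eV.
Eᵢ/kT = 0, 1.018, 1.024, 1.220, 1.433.
Z = Σ gᵢe^(−Eᵢ/kT) = 5·e^(−0) + 2·e^(−1.018) + 2·e^(−1.024) + 2·e^(−1.220) + 1·e^(−1.433) = 5.000 + 0.7226 + 0.7183 + 0.5905 + 0.2386 = 7.270.
⟨E⟩ = 0.05886 eV, ⟨E²⟩ = 0.01127 eV².
C_V/k_B = (⟨E²⟩ − ⟨E⟩²)/(kT)² = (0.01127 − 0.003464)/0.02853 = 0.27.

0.27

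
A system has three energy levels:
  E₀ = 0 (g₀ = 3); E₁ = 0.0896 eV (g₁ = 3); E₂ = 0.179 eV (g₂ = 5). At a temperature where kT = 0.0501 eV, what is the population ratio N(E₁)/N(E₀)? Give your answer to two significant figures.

0.17

n₁/n₀ = (g₁/g₀) exp[−(E₁−E₀)/kT] = (3/3) × exp(−(0.0896 eV)/(0.0501 eV)) = (3/3) × exp(-1.788) = 0.17.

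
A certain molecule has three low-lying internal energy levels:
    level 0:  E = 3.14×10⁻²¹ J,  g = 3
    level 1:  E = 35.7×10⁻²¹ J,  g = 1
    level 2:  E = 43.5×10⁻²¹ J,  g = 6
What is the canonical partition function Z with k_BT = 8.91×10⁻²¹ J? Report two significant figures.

Eᵢ/kT = 0.3524, 4.007, 4.882.
Z = Σ gᵢe^(−Eᵢ/kT) = 3·e^(−0.3524) + 1·e^(−4.007) + 6·e^(−4.882) = 2.109 + 0.01819 + 0.04549 = 2.173.

Z = 2.2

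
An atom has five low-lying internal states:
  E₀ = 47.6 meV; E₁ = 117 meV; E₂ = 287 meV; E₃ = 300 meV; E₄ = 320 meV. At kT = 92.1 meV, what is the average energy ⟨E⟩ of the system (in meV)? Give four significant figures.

Eᵢ/kT = 0.516830, 1.27036, 3.11618, 3.25733, 3.47448.
Z = Σ e^(−Eᵢ/kT) = e^(−0.516830) + e^(−1.27036) + e^(−3.11618) + e^(−3.25733) + e^(−3.47448) = 0.596408 + 0.280731 + 0.0443262 + 0.0384910 + 0.0309779 = 0.990934.
⟨E⟩ = Σ Eᵢ e^(−Eᵢ/kT) / Z = (47.6·0.596408 + 117·0.280731 + 287·0.0443262 + 300·0.0384910 + 320·0.0309779) / 0.990934 = 96.29 meV.

96.29 meV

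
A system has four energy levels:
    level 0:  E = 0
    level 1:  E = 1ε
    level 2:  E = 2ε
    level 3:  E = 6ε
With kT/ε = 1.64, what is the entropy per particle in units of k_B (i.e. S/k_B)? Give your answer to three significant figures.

Eᵢ/kT = 0, 0.60976, 1.2195, 3.6585.
Z = Σ e^(−Eᵢ/kT) = e^(−0) + e^(−0.60976) + e^(−1.2195) + e^(−3.6585) = 1.0000 + 0.54348 + 0.29538 + 0.025771 = 1.8646.
⟨E⟩ = Σ EᵢPᵢ = 0.69123 ε.
S/k_B = ln Z + ⟨E⟩/kT = ln(1.8646) + 0.69123/1.64 = 0.62305 + 0.42148 = 1.04.

1.04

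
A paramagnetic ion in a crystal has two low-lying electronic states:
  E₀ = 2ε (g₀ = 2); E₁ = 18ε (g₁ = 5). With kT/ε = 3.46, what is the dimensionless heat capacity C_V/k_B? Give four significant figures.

Eᵢ/kT = 0.578035, 5.20231.
Z = Σ gᵢe^(−Eᵢ/kT) = 2·e^(−0.578035) + 5·e^(−5.20231) = 1.12200 + 0.0275192 = 1.14952.
⟨E⟩ = 2.38303 ε, ⟨E²⟩ = 11.6607 ε².
C_V/k_B = (⟨E²⟩ − ⟨E⟩²)/(kT)² = (11.6607 − 5.67883)/11.9716 = 0.4997.

0.4997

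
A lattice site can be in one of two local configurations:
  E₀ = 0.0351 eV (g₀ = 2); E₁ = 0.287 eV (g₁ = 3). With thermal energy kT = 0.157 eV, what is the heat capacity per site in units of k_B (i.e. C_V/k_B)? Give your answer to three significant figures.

Eᵢ/kT = 0.22357, 1.8280.
Z = Σ gᵢe^(−Eᵢ/kT) = 2·e^(−0.22357) + 3·e^(−1.8280) = 1.5993 + 0.48220 = 2.0815.
⟨E⟩ = 0.093455 eV, ⟨E²⟩ = 0.020028 eV².
C_V/k_B = (⟨E²⟩ − ⟨E⟩²)/(kT)² = (0.020028 − 0.0087338)/0.024649 = 0.458.

0.458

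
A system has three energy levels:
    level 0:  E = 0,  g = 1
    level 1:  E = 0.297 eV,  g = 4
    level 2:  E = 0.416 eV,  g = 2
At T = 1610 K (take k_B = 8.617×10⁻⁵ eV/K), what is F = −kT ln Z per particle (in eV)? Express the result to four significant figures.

k_BT = 8.617×10⁻⁵ × 1610 K = 0.138734 eV.
Eᵢ/kT = 0, 2.14079, 2.99854.
Z = Σ gᵢe^(−Eᵢ/kT) = 1·e^(−0) + 4·e^(−2.14079) + 2·e^(−2.99854) = 1.00000 + 0.470248 + 0.0997196 = 1.56997.
F = −kT ln Z = −0.138734 × ln(1.56997) = −0.138734 × 0.451057 = -0.06258 eV.

-0.06258 eV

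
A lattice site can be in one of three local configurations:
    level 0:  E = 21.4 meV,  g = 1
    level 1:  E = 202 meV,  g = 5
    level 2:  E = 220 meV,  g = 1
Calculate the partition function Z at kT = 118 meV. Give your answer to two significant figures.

Eᵢ/kT = 0.1814, 1.712, 1.864.
Z = Σ gᵢe^(−Eᵢ/kT) = 1·e^(−0.1814) + 5·e^(−1.712) + 1·e^(−1.864) = 0.8341 + 0.9025 + 0.1551 = 1.892.

Z = 1.9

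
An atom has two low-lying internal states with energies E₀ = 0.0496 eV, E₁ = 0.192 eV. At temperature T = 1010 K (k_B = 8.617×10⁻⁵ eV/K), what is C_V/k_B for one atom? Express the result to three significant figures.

k_BT = 8.617×10⁻⁵ × 1010 K = 0.087032 eV.
Eᵢ/kT = 0.56991, 2.2061.
Z = Σ e^(−Eᵢ/kT) = e^(−0.56991) + e^(−2.2061) = 0.56558 + 0.11013 = 0.67571.
⟨E⟩ = 0.072809 eV, ⟨E²⟩ = 0.0080674 eV².
C_V/k_B = (⟨E²⟩ − ⟨E⟩²)/(kT)² = (0.0080674 − 0.0053012)/0.0075746 = 0.365.

0.365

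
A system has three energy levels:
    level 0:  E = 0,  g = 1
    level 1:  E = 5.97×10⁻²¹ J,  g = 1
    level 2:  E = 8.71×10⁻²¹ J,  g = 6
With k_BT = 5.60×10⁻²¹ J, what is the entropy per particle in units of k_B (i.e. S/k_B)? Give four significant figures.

1.855

Eᵢ/kT = 0, 1.06607, 1.55536.
Z = Σ gᵢe^(−Eᵢ/kT) = 1·e^(−0) + 1·e^(−1.06607) + 6·e^(−1.55536) = 1.00000 + 0.344359 + 1.26668 = 2.61104.
⟨E⟩ = Σ EᵢPᵢ = 5.01279 ×10⁻²¹ J.
S/k_B = ln Z + ⟨E⟩/kT = ln(2.61104) + 5.01279/5.60 = 0.959749 + 0.895141 = 1.855.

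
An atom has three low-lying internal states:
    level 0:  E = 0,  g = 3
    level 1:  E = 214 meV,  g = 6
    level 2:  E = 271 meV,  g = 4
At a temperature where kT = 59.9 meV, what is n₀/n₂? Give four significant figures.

n₀/n₂ = (g₀/g₂) exp[−(E₀−E₂)/kT] = (3/4) × exp(−(-271 meV)/(59.9 meV)) = (3/4) × exp(4.52421) = 69.17.

69.17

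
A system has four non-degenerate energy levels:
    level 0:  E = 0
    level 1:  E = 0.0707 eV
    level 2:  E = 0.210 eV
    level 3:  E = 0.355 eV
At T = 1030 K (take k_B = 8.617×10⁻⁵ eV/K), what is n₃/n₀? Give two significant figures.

0.018

k_BT = 8.617×10⁻⁵ × 1030 K = 0.08876 eV.
n₃/n₀ = exp[−(E₃−E₀)/kT] = exp(−(0.355 eV)/(0.08876 eV)) = exp(-4.000) = 0.018.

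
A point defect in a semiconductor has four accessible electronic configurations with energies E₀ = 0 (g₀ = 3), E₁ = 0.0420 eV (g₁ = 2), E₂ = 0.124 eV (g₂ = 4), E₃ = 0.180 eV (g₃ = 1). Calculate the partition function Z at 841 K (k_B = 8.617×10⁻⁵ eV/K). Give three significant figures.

Z = 4.93

k_BT = 8.617×10⁻⁵ × 841 K = 0.072469 eV.
Eᵢ/kT = 0, 0.57956, 1.7111, 2.4838.
Z = Σ gᵢe^(−Eᵢ/kT) = 3·e^(−0) + 2·e^(−0.57956) + 4·e^(−1.7111) + 1·e^(−2.4838) = 3.0000 + 1.1203 + 0.72267 + 0.083426 = 4.9264.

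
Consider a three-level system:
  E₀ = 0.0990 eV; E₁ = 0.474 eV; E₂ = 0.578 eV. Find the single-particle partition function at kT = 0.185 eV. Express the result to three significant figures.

Z = 0.707

Eᵢ/kT = 0.53514, 2.5622, 3.1243.
Z = Σ e^(−Eᵢ/kT) = e^(−0.53514) + e^(−2.5622) + e^(−3.1243) = 0.58559 + 0.077135 + 0.043968 = 0.70669.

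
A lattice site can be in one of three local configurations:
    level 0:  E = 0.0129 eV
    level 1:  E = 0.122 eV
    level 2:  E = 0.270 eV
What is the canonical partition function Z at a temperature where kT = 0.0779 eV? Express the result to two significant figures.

Z = 1.1

Eᵢ/kT = 0.1656, 1.566, 3.466.
Z = Σ e^(−Eᵢ/kT) = e^(−0.1656) + e^(−1.566) + e^(−3.466) = 0.8474 + 0.2089 + 0.03124 = 1.088.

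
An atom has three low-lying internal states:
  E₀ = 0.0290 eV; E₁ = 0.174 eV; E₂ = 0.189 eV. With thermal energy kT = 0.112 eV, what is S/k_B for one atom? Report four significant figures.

Eᵢ/kT = 0.258929, 1.55357, 1.68750.
Z = Σ e^(−Eᵢ/kT) = e^(−0.258929) + e^(−1.55357) + e^(−1.68750) = 0.771878 + 0.211492 + 0.184981 = 1.16835.
⟨E⟩ = Σ EᵢPᵢ = 0.0805799 eV.
S/k_B = ln Z + ⟨E⟩/kT = ln(1.16835) + 0.0805799/0.112 = 0.155592 + 0.719463 = 0.8751.

0.8751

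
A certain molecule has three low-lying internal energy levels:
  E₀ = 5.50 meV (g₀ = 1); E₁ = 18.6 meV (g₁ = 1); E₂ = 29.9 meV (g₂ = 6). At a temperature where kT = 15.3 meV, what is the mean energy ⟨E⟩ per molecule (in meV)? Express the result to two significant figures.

Eᵢ/kT = 0.3595, 1.216, 1.954.
Z = Σ gᵢe^(−Eᵢ/kT) = 1·e^(−0.3595) + 1·e^(−1.216) + 6·e^(−1.954) = 0.6980 + 0.2964 + 0.8502 = 1.845.
⟨E⟩ = Σ Eᵢ gᵢe^(−Eᵢ/kT) / Z = (5.50·0.6980 + 18.6·0.2964 + 29.9·0.8502) / 1.845 = 19 meV.

19 meV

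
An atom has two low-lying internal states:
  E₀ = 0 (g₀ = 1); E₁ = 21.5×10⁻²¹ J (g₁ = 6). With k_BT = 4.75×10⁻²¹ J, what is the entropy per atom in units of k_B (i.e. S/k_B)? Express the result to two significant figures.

Eᵢ/kT = 0, 4.526.
Z = Σ gᵢe^(−Eᵢ/kT) = 1·e^(−0) + 6·e^(−4.526) = 1.000 + 0.06494 = 1.065.
⟨E⟩ = Σ EᵢPᵢ = 1.311 ×10⁻²¹ J.
S/k_B = ln Z + ⟨E⟩/kT = ln(1.065) + 1.311/4.75 = 0.06297 + 0.2760 = 0.34.

0.34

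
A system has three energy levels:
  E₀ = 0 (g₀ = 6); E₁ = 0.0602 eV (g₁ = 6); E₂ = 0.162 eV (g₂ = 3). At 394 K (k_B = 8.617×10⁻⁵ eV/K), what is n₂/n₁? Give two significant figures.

0.025

k_BT = 8.617×10⁻⁵ × 394 K = 0.03395 eV.
n₂/n₁ = (g₂/g₁) exp[−(E₂−E₁)/kT] = (3/6) × exp(−(0.1018 eV)/(0.03395 eV)) = (3/6) × exp(-2.999) = 0.025.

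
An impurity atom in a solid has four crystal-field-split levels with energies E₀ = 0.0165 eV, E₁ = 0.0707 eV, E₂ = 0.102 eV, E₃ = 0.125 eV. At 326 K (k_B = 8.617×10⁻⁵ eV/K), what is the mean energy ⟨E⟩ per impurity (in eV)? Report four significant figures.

k_BT = 8.617×10⁻⁵ × 326 K = 0.0280914 eV.
Eᵢ/kT = 0.587368, 2.51678, 3.63100, 4.44976.
Z = Σ e^(−Eᵢ/kT) = e^(−0.587368) + e^(−2.51678) + e^(−3.63100) + e^(−4.44976) = 0.555788 + 0.0807191 + 0.0264897 + 0.0116814 = 0.674678.
⟨E⟩ = Σ Eᵢ e^(−Eᵢ/kT) / Z = (0.0165·0.555788 + 0.0707·0.0807191 + 0.102·0.0264897 + 0.125·0.0116814) / 0.674678 = 0.02822 eV.

0.02822 eV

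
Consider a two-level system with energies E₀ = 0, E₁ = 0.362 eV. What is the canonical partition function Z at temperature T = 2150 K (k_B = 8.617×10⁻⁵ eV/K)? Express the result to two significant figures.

Z = 1.1

k_BT = 8.617×10⁻⁵ × 2150 K = 0.1853 eV.
Eᵢ/kT = 0, 1.954.
Z = Σ e^(−Eᵢ/kT) = e^(−0) + e^(−1.954) = 1.000 + 0.1417 = 1.142.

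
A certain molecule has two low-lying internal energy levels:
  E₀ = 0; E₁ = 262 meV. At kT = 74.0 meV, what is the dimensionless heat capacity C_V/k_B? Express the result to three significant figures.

Eᵢ/kT = 0, 3.5405.
Z = Σ e^(−Eᵢ/kT) = e^(−0) + e^(−3.5405) = 1.0000 + 0.028999 = 1.0290.
⟨E⟩ = 7.3836 meV, ⟨E²⟩ = 1934.5 meV².
C_V/k_B = (⟨E²⟩ − ⟨E⟩²)/(kT)² = (1934.5 − 54.518)/5476.0 = 0.343.

0.343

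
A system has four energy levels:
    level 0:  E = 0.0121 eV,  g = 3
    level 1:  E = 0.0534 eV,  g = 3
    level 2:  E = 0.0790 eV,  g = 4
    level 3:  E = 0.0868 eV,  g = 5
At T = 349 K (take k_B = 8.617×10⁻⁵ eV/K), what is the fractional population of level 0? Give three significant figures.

0.651

k_BT = 8.617×10⁻⁵ × 349 K = 0.030073 eV.
Eᵢ/kT = 0.40235, 1.7757, 2.6269, 2.8863.
Z = Σ gᵢe^(−Eᵢ/kT) = 3·e^(−0.40235) + 3·e^(−1.7757) + 4·e^(−2.6269) + 5·e^(−2.8863) = 2.0062 + 0.50809 + 0.28921 + 0.27891 = 3.0824.
P₀ = g₀ e^(−E₀/kT) / Z = 2.0062/3.0824 = 0.651.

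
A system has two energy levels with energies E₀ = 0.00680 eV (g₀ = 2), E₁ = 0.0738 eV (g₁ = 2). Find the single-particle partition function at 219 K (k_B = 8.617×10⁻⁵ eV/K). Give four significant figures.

k_BT = 8.617×10⁻⁵ × 219 K = 0.0188712 eV.
Eᵢ/kT = 0.360337, 3.91072.
Z = Σ gᵢe^(−Eᵢ/kT) = 2·e^(−0.360337) + 2·e^(−3.91072) = 1.39488 + 0.0400522 = 1.43493.

Z = 1.435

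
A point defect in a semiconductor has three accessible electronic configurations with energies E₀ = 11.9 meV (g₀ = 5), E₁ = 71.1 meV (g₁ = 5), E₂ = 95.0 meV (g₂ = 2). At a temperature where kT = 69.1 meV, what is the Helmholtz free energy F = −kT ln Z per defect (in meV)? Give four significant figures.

-129.4 meV

Eᵢ/kT = 0.172214, 1.02894, 1.37482.
Z = Σ gᵢe^(−Eᵢ/kT) = 5·e^(−0.172214) + 5·e^(−1.02894) + 2·e^(−1.37482) = 4.20900 + 1.78693 + 0.505770 = 6.50170.
F = −kT ln Z = −69.1 × ln(6.50170) = −69.1 × 1.87206 = -129.4 meV.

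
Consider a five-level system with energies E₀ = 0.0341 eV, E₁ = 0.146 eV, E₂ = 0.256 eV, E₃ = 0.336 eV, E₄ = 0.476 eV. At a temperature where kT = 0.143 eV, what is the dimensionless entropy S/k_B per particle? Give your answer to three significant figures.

1.20

Eᵢ/kT = 0.23846, 1.0210, 1.7902, 2.3497, 3.3287.
Z = Σ e^(−Eᵢ/kT) = e^(−0.23846) + e^(−1.0210) + e^(−1.7902) + e^(−2.3497) + e^(−3.3287) = 0.78784 + 0.36023 + 0.16693 + 0.095398 + 0.035840 = 1.4462.
⟨E⟩ = Σ EᵢPᵢ = 0.11845 eV.
S/k_B = ln Z + ⟨E⟩/kT = ln(1.4462) + 0.11845/0.143 = 0.36894 + 0.82832 = 1.20.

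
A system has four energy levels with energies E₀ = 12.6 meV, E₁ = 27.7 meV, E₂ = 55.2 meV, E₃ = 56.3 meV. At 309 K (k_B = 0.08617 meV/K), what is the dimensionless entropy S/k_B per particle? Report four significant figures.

k_BT = 0.08617 × 309 K = 26.6265 meV.
Eᵢ/kT = 0.473213, 1.04032, 2.07312, 2.11443.
Z = Σ e^(−Eᵢ/kT) = e^(−0.473213) + e^(−1.04032) + e^(−2.07312) + e^(−2.11443) = 0.622997 + 0.353342 + 0.125793 + 0.120702 = 1.22283.
⟨E⟩ = Σ EᵢPᵢ = 25.6590 meV.
S/k_B = ln Z + ⟨E⟩/kT = ln(1.22283) + 25.6590/26.6265 = 0.201168 + 0.963664 = 1.165.

1.165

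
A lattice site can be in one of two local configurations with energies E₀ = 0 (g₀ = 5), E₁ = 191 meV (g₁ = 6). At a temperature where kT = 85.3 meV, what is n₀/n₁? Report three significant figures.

7.82

n₀/n₁ = (g₀/g₁) exp[−(E₀−E₁)/kT] = (5/6) × exp(−(-191 meV)/(85.3 meV)) = (5/6) × exp(2.2392) = 7.82.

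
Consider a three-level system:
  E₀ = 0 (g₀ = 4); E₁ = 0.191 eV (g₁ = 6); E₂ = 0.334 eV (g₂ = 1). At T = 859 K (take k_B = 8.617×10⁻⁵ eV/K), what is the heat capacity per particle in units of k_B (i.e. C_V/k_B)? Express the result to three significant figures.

0.653

k_BT = 8.617×10⁻⁵ × 859 K = 0.074020 eV.
Eᵢ/kT = 0, 2.5804, 4.5123.
Z = Σ gᵢe^(−Eᵢ/kT) = 4·e^(−0) + 6·e^(−2.5804) + 1·e^(−4.5123) = 4.0000 + 0.45446 + 0.010973 = 4.4654.
⟨E⟩ = 0.020260 eV, ⟨E²⟩ = 0.0039869 eV².
C_V/k_B = (⟨E²⟩ − ⟨E⟩²)/(kT)² = (0.0039869 − 0.00041047)/0.0054790 = 0.653.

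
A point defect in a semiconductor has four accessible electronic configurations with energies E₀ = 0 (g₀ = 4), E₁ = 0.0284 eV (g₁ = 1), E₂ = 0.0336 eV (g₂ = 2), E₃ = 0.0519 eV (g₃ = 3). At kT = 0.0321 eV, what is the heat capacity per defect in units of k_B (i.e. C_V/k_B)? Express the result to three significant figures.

0.333

Eᵢ/kT = 0, 0.88474, 1.0467, 1.6168.
Z = Σ gᵢe^(−Eᵢ/kT) = 4·e^(−0) + 1·e^(−0.88474) + 2·e^(−1.0467) + 3·e^(−1.6168) = 4.0000 + 0.41282 + 0.70219 + 0.59560 = 5.7106.
⟨E⟩ = 0.011598 eV, ⟨E²⟩ = 0.00047806 eV².
C_V/k_B = (⟨E²⟩ − ⟨E⟩²)/(kT)² = (0.00047806 − 0.00013451)/0.0010304 = 0.333.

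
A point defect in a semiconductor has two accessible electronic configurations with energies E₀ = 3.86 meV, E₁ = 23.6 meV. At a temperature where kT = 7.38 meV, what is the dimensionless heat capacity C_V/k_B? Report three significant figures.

Eᵢ/kT = 0.52304, 3.1978.
Z = Σ e^(−Eᵢ/kT) = e^(−0.52304) + e^(−3.1978) = 0.59272 + 0.040852 = 0.63357.
⟨E⟩ = 5.1328 meV, ⟨E²⟩ = 49.851 meV².
C_V/k_B = (⟨E²⟩ − ⟨E⟩²)/(kT)² = (49.851 − 26.346)/54.464 = 0.432.

0.432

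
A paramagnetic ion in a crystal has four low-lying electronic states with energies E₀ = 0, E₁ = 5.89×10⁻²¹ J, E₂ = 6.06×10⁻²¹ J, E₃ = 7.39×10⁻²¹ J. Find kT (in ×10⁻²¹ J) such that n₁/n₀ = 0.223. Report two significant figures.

3.9 ×10⁻²¹ J

n₁/n₀ = exp[−(E₁−E₀)/kT] = 0.223.
⇒ (E₁−E₀)/kT = ln(1/0.223) = ln(4.484) = 1.501.
kT = 5.89 ×10⁻²¹ J / 1.501 = 3.9 ×10⁻²¹ J.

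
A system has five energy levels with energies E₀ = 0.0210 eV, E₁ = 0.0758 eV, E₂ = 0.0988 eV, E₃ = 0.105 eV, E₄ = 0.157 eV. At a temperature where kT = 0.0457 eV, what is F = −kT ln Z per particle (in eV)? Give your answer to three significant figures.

Eᵢ/kT = 0.45952, 1.6586, 2.1619, 2.2976, 3.4354.
Z = Σ e^(−Eᵢ/kT) = e^(−0.45952) + e^(−1.6586) + e^(−2.1619) + e^(−2.2976) + e^(−3.4354) = 0.63159 + 0.19041 + 0.11511 + 0.10050 + 0.032213 = 1.0698.
F = −kT ln Z = −0.0457 × ln(1.0698) = −0.0457 × 0.067472 = -0.00308 eV.

-0.00308 eV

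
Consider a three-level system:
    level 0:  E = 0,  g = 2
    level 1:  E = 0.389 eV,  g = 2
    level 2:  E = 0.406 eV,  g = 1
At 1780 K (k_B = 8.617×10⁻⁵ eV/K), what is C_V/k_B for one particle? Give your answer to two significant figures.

k_BT = 8.617×10⁻⁵ × 1780 K = 0.1534 eV.
Eᵢ/kT = 0, 2.536, 2.647.
Z = Σ gᵢe^(−Eᵢ/kT) = 2·e^(−0) + 2·e^(−2.536) + 1·e^(−2.647) = 2.000 + 0.1584 + 0.07086 = 2.229.
⟨E⟩ = 0.04055 eV, ⟨E²⟩ = 0.01599 eV².
C_V/k_B = (⟨E²⟩ − ⟨E⟩²)/(kT)² = (0.01599 − 0.001644)/0.02353 = 0.61.

0.61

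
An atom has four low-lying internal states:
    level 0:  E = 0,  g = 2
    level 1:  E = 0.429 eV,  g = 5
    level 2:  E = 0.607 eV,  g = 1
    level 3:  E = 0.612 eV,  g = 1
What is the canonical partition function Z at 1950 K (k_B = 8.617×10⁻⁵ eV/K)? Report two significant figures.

Z = 2.4

k_BT = 8.617×10⁻⁵ × 1950 K = 0.1680 eV.
Eᵢ/kT = 0, 2.554, 3.613, 3.643.
Z = Σ gᵢe^(−Eᵢ/kT) = 2·e^(−0) + 5·e^(−2.554) + 1·e^(−3.613) + 1·e^(−3.643) = 2.000 + 0.3888 + 0.02697 + 0.02617 = 2.442.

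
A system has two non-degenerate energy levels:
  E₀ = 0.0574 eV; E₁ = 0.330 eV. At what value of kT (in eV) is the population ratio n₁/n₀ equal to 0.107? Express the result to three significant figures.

n₁/n₀ = exp[−(E₁−E₀)/kT] = 0.107.
⇒ (E₁−E₀)/kT = ln(1/0.107) = ln(9.3458) = 2.2349.
kT = 0.2726 eV / 2.2349 = 0.122 eV.

0.122 eV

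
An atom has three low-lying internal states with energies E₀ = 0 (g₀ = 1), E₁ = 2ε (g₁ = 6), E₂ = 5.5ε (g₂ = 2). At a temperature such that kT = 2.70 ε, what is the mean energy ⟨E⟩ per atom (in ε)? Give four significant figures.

1.736 ε

Eᵢ/kT = 0, 0.740741, 2.03704.
Z = Σ gᵢe^(−Eᵢ/kT) = 1·e^(−0) + 6·e^(−0.740741) + 2·e^(−2.03704) = 1.00000 + 2.86056 + 0.260828 = 4.12139.
⟨E⟩ = Σ Eᵢ gᵢe^(−Eᵢ/kT) / Z = (0·1.00000 + 2·2.86056 + 5.5·0.260828) / 4.12139 = 1.736 ε.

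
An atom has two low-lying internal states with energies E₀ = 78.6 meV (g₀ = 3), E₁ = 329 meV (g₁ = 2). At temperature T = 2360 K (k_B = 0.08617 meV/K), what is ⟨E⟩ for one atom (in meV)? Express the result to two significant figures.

120 meV

k_BT = 0.08617 × 2360 K = 203.4 meV.
Eᵢ/kT = 0.3864, 1.618.
Z = Σ gᵢe^(−Eᵢ/kT) = 3·e^(−0.3864) + 2·e^(−1.618) = 2.038 + 0.3966 = 2.435.
⟨E⟩ = Σ Eᵢ gᵢe^(−Eᵢ/kT) / Z = (78.6·2.038 + 329·0.3966) / 2.435 = 120 meV.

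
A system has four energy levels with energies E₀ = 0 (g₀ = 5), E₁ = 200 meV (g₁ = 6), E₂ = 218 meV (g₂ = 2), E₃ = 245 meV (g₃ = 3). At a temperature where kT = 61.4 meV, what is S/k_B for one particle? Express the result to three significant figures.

1.90

Eᵢ/kT = 0, 3.2573, 3.5505, 3.9902.
Z = Σ gᵢe^(−Eᵢ/kT) = 5·e^(−0) + 6·e^(−3.2573) + 2·e^(−3.5505) + 3·e^(−3.9902) = 5.0000 + 0.23095 + 0.057421 + 0.055488 = 5.3439.
⟨E⟩ = Σ EᵢPᵢ = 13.530 meV.
S/k_B = ln Z + ⟨E⟩/kT = ln(5.3439) + 13.530/61.4 = 1.6760 + 0.22036 = 1.90.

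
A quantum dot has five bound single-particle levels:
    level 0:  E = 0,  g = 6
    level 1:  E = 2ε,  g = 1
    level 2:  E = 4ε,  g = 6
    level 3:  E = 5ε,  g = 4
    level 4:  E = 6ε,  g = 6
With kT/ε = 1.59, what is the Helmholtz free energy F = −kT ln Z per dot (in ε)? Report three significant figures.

Eᵢ/kT = 0, 1.2579, 2.5157, 3.1447, 3.7736.
Z = Σ gᵢe^(−Eᵢ/kT) = 6·e^(−0) + 1·e^(−1.2579) + 6·e^(−2.5157) + 4·e^(−3.1447) + 6·e^(−3.7736) = 6.0000 + 0.28425 + 0.48484 + 0.17232 + 0.13782 = 7.0792.
F = −kT ln Z = −1.59 × ln(7.0792) = −1.59 × 1.9572 = -3.11 ε.

-3.11 ε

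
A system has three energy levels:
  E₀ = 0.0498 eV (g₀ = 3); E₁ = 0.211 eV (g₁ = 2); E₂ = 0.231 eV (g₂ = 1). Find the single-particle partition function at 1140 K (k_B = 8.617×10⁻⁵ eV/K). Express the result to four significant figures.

k_BT = 8.617×10⁻⁵ × 1140 K = 0.0982338 eV.
Eᵢ/kT = 0.506954, 2.14794, 2.35153.
Z = Σ gᵢe^(−Eᵢ/kT) = 3·e^(−0.506954) + 2·e^(−2.14794) + 1·e^(−2.35153) = 1.80698 + 0.233449 + 0.0952234 = 2.13565.

Z = 2.136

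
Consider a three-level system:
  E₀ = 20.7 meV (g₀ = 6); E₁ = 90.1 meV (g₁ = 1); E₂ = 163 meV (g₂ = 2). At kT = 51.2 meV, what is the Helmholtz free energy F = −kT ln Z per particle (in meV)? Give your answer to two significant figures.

Eᵢ/kT = 0.4043, 1.760, 3.184.
Z = Σ gᵢe^(−Eᵢ/kT) = 6·e^(−0.4043) + 1·e^(−1.760) + 2·e^(−3.184) = 4.005 + 0.1720 + 0.08284 = 4.260.
F = −kT ln Z = −51.2 × ln(4.260) = −51.2 × 1.449 = -74 meV.

-74 meV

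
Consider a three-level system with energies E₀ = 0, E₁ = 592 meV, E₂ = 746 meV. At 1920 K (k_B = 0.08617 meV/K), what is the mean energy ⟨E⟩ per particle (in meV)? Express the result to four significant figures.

k_BT = 0.08617 × 1920 K = 165.446 meV.
Eᵢ/kT = 0, 3.57821, 4.50902.
Z = Σ e^(−Eᵢ/kT) = e^(−0) + e^(−3.57821) + e^(−4.50902) = 1.00000 + 0.0279256 + 0.0110092 = 1.03893.
⟨E⟩ = Σ Eᵢ e^(−Eᵢ/kT) / Z = (0·1.00000 + 592·0.0279256 + 746·0.0110092) / 1.03893 = 23.82 meV.

23.82 meV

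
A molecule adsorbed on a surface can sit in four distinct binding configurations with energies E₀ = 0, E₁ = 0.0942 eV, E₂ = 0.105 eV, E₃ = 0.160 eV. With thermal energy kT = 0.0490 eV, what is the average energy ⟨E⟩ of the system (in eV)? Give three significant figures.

Eᵢ/kT = 0, 1.9224, 2.1429, 3.2653.
Z = Σ e^(−Eᵢ/kT) = e^(−0) + e^(−1.9224) + e^(−2.1429) + e^(−3.2653) = 1.0000 + 0.14626 + 0.11731 + 0.038185 = 1.3018.
⟨E⟩ = Σ Eᵢ e^(−Eᵢ/kT) / Z = (0·1.0000 + 0.0942·0.14626 + 0.105·0.11731 + 0.160·0.038185) / 1.3018 = 0.0247 eV.

0.0247 eV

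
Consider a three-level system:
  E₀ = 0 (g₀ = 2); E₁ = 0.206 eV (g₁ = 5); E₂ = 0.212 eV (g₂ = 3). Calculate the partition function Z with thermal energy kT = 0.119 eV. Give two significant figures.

Eᵢ/kT = 0, 1.731, 1.782.
Z = Σ gᵢe^(−Eᵢ/kT) = 2·e^(−0) + 5·e^(−1.731) + 3·e^(−1.782) = 2.000 + 0.8855 + 0.5049 = 3.390.

Z = 3.4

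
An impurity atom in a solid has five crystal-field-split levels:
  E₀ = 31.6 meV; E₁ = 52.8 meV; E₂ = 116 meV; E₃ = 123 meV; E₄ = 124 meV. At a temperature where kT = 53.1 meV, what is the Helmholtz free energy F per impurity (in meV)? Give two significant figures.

-11 meV

Eᵢ/kT = 0.5951, 0.9944, 2.185, 2.316, 2.335.
Z = Σ e^(−Eᵢ/kT) = e^(−0.5951) + e^(−0.9944) + e^(−2.185) + e^(−2.316) + e^(−2.335) = 0.5515 + 0.3699 + 0.1125 + 0.09867 + 0.09681 = 1.229.
F = −kT ln Z = −53.1 × ln(1.229) = −53.1 × 0.2062 = -11 meV.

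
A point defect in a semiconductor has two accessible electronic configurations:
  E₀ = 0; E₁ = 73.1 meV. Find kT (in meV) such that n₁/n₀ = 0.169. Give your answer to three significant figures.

n₁/n₀ = exp[−(E₁−E₀)/kT] = 0.169.
⇒ (E₁−E₀)/kT = ln(1/0.169) = ln(5.9172) = 1.7779.
kT = 73.1 meV / 1.7779 = 41.1 meV.

41.1 meV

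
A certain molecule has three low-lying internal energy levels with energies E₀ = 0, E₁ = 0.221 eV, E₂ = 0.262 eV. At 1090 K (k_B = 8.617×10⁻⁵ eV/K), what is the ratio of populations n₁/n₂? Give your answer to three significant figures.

1.55

k_BT = 8.617×10⁻⁵ × 1090 K = 0.093925 eV.
n₁/n₂ = exp[−(E₁−E₂)/kT] = exp(−(-0.041 eV)/(0.093925 eV)) = exp(0.43652) = 1.55.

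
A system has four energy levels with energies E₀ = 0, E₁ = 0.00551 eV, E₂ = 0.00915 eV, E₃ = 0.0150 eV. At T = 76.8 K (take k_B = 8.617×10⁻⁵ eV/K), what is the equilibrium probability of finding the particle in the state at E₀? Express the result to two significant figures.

k_BT = 8.617×10⁻⁵ × 76.8 K = 0.006618 eV.
Eᵢ/kT = 0, 0.8326, 1.383, 2.267.
Z = Σ e^(−Eᵢ/kT) = e^(−0) + e^(−0.8326) + e^(−1.383) + e^(−2.267) = 1.000 + 0.4349 + 0.2508 + 0.1036 = 1.789.
P₀ = e^(−E₀/kT) / Z = 1.000/1.789 = 0.56.

0.56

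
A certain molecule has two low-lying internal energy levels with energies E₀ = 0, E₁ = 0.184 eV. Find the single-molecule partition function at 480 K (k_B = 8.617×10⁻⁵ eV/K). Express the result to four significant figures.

k_BT = 8.617×10⁻⁵ × 480 K = 0.0413616 eV.
Eᵢ/kT = 0, 4.44857.
Z = Σ e^(−Eᵢ/kT) = e^(−0) + e^(−4.44857) = 1.00000 + 0.0116953 = 1.01170.

Z = 1.012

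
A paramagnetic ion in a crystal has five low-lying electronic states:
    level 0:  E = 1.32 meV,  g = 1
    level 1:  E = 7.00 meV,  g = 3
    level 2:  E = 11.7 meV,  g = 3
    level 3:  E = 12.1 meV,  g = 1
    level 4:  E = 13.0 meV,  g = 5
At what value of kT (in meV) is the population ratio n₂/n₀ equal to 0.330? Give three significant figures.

4.70 meV

n₂/n₀ = (g₂/g₀) exp[−(E₂−E₀)/kT] = 0.330.
⇒ (E₂−E₀)/kT = ln((3/1)/0.330) = ln(9.0909) = 2.2073.
kT = 10.38 meV / 2.2073 = 4.70 meV.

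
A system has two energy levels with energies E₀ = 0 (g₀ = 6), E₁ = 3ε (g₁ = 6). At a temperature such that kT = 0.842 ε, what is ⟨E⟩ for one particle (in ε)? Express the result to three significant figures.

Eᵢ/kT = 0, 3.5629.
Z = Σ gᵢe^(−Eᵢ/kT) = 6·e^(−0) + 6·e^(−3.5629) = 6.0000 + 0.17014 = 6.1701.
⟨E⟩ = Σ Eᵢ gᵢe^(−Eᵢ/kT) / Z = (0·6.0000 + 3·0.17014) / 6.1701 = 0.0827 ε.

0.0827 ε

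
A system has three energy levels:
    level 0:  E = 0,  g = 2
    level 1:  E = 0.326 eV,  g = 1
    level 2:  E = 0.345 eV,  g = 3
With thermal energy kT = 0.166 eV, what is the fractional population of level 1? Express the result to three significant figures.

0.0558

Eᵢ/kT = 0, 1.9639, 2.0783.
Z = Σ gᵢe^(−Eᵢ/kT) = 2·e^(−0) + 1·e^(−1.9639) + 3·e^(−2.0783) = 2.0000 + 0.14031 + 0.37543 = 2.5157.
P₁ = g₁ e^(−E₁/kT) / Z = 0.14031/2.5157 = 0.0558.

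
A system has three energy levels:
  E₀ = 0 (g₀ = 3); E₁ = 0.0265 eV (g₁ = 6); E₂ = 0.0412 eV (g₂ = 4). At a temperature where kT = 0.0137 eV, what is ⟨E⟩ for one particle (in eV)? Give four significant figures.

0.007657 eV

Eᵢ/kT = 0, 1.93431, 3.00730.
Z = Σ gᵢe^(−Eᵢ/kT) = 3·e^(−0) + 6·e^(−1.93431) + 4·e^(−3.00730) = 3.00000 + 0.867144 + 0.197700 = 4.06484.
⟨E⟩ = Σ Eᵢ gᵢe^(−Eᵢ/kT) / Z = (0·3.00000 + 0.0265·0.867144 + 0.0412·0.197700) / 4.06484 = 0.007657 eV.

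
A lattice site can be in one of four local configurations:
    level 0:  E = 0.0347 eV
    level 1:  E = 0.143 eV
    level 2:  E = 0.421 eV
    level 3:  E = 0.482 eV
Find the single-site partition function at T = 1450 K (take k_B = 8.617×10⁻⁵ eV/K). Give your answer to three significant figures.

Z = 1.13

k_BT = 8.617×10⁻⁵ × 1450 K = 0.12495 eV.
Eᵢ/kT = 0.27771, 1.1445, 3.3693, 3.8575.
Z = Σ e^(−Eᵢ/kT) = e^(−0.27771) + e^(−1.1445) + e^(−3.3693) + e^(−3.8575) = 0.75752 + 0.31838 + 0.034414 + 0.021121 = 1.1314.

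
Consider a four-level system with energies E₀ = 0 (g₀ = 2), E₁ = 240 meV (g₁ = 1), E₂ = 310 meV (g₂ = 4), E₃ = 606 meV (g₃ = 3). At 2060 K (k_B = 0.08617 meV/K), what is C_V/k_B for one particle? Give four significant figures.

k_BT = 0.08617 × 2060 K = 177.510 meV.
Eᵢ/kT = 0, 1.35204, 1.74638, 3.41389.
Z = Σ gᵢe^(−Eᵢ/kT) = 2·e^(−0) + 1·e^(−1.35204) + 4·e^(−1.74638) + 3·e^(−3.41389) = 2.00000 + 0.258712 + 0.697617 + 0.0987388 = 3.05507.
⟨E⟩ = 110.697 meV, ⟨E²⟩ = 38690.8 meV².
C_V/k_B = (⟨E²⟩ − ⟨E⟩²)/(kT)² = (38690.8 − 12253.8)/31509.8 = 0.8390.

0.8390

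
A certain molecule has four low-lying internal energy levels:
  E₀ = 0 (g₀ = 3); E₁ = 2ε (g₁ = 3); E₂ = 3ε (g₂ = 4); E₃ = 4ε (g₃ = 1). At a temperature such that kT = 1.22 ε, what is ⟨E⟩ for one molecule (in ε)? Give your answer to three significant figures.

0.591 ε

Eᵢ/kT = 0, 1.6393, 2.4590, 3.2787.
Z = Σ gᵢe^(−Eᵢ/kT) = 3·e^(−0) + 3·e^(−1.6393) + 4·e^(−2.4590) + 1·e^(−3.2787) = 3.0000 + 0.58235 + 0.34208 + 0.037677 = 3.9621.
⟨E⟩ = Σ Eᵢ gᵢe^(−Eᵢ/kT) / Z = (0·3.0000 + 2·0.58235 + 3·0.34208 + 4·0.037677) / 3.9621 = 0.591 ε.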